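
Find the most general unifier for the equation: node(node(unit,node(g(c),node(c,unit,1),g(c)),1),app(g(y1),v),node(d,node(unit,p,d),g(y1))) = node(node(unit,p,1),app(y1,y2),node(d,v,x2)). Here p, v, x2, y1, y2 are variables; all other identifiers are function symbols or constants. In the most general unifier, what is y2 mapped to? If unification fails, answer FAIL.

FAIL

Decompose node/3: node(unit,node(g(c),node(c,unit,1),g(c)),1) = node(unit,p,1),  app(g(y1),v) = app(y1,y2),  node(d,node(unit,p,d),g(y1)) = node(d,v,x2).
Decompose node/3: unit = unit,  node(g(c),node(c,unit,1),g(c)) = p,  1 = 1.
Delete trivial equation unit = unit.
Bind p := node(g(c),node(c,unit,1),g(c)); substituting into the one remaining equation that mentions p gives: node(d,node(unit,node(g(c),node(c,unit,1),g(c)),d),g(y1)) = node(d,v,x2).
Delete trivial equation 1 = 1.
Decompose app/2: g(y1) = y1,  v = y2.
Occurs check fails: y1 occurs in g(y1); the equation y1 = g(y1) has no finite solution.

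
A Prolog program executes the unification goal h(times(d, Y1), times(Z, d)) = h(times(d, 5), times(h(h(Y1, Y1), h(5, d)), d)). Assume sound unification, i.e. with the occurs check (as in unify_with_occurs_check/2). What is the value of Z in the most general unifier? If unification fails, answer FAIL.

Decompose h/2: times(d, Y1) = times(d, 5),  times(Z, d) = times(h(h(Y1, Y1), h(5, d)), d).
Decompose times/2: d = d,  Y1 = 5.
Delete trivial equation d = d.
Bind Y1 := 5; substituting into the remaining equation gives: times(Z, d) = times(h(h(5, 5), h(5, d)), d).
Decompose times/2: Z = h(h(5, 5), h(5, d)),  d = d.
Bind Z := h(h(5, 5), h(5, d)); no other remaining equation mentions Z.
Delete trivial equation d = d.
MGU = { Y1 ↦ 5, Z ↦ h(h(5, 5), h(5, d)) }, so Z ↦ h(h(5, 5), h(5, d)).

h(h(5, 5), h(5, d))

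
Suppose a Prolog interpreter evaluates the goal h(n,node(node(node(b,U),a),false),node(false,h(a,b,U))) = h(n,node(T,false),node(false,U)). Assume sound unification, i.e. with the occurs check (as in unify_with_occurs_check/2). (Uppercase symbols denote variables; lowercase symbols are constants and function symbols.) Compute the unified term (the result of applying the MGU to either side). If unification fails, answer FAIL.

FAIL

Decompose h/3: n = n,  node(node(node(b,U),a),false) = node(T,false),  node(false,h(a,b,U)) = node(false,U).
Delete trivial equation n = n.
Decompose node/2: node(node(b,U),a) = T,  false = false.
Bind T := node(node(b,U),a); no other remaining equation mentions T.
Delete trivial equation false = false.
Decompose node/2: false = false,  h(a,b,U) = U.
Delete trivial equation false = false.
Occurs check fails: U occurs in h(a,b,U); the equation U = h(a,b,U) has no finite solution.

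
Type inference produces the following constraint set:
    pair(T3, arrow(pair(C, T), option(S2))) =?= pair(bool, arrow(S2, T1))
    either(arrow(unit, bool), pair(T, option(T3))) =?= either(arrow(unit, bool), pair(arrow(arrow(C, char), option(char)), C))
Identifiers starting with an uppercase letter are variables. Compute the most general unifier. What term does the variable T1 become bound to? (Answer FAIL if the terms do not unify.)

option(pair(option(bool), arrow(arrow(option(bool), char), option(char))))

Decompose pair/2: T3 =?= bool,  arrow(pair(C, T), option(S2)) =?= arrow(S2, T1).
Bind T3 := bool; substituting into the one remaining equation that mentions T3 gives: either(arrow(unit, bool), pair(T, option(bool))) =?= either(arrow(unit, bool), pair(arrow(arrow(C, char), option(char)), C)).
Decompose arrow/2: pair(C, T) =?= S2,  option(S2) =?= T1.
Bind S2 := pair(C, T); substituting into the one remaining equation that mentions S2 gives: option(pair(C, T)) =?= T1.
Bind T1 := option(pair(C, T)); no other remaining equation mentions T1.
Decompose either/2: arrow(unit, bool) =?= arrow(unit, bool),  pair(T, option(bool)) =?= pair(arrow(arrow(C, char), option(char)), C).
Delete trivial equation arrow(unit, bool) =?= arrow(unit, bool).
Decompose pair/2: T =?= arrow(arrow(C, char), option(char)),  option(bool) =?= C.
Bind T := arrow(arrow(C, char), option(char)); no other remaining equation mentions T. Substituting into the earlier bindings gives S2 := pair(C, arrow(arrow(C, char), option(char))), T1 := option(pair(C, arrow(arrow(C, char), option(char)))).
Bind C := option(bool). Substituting into the earlier bindings gives S2 := pair(option(bool), arrow(arrow(option(bool), char), option(char))), T1 := option(pair(option(bool), arrow(arrow(option(bool), char), option(char)))), T := arrow(arrow(option(bool), char), option(char)).
MGU = { T3 -> bool, S2 -> pair(option(bool), arrow(arrow(option(bool), char), option(char))), T1 -> option(pair(option(bool), arrow(arrow(option(bool), char), option(char)))), T -> arrow(arrow(option(bool), char), option(char)), C -> option(bool) }, so T1 -> option(pair(option(bool), arrow(arrow(option(bool), char), option(char)))).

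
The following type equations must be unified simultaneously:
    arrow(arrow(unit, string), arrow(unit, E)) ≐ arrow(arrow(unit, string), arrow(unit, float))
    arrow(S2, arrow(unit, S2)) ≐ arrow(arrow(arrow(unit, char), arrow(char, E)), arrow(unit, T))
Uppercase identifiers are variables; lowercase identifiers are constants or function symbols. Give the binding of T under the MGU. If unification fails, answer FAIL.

Decompose arrow/2: arrow(unit, string) ≐ arrow(unit, string),  arrow(unit, E) ≐ arrow(unit, float).
Delete trivial equation arrow(unit, string) ≐ arrow(unit, string).
Decompose arrow/2: unit ≐ unit,  E ≐ float.
Delete trivial equation unit ≐ unit.
Bind E := float; substituting into the remaining equation gives: arrow(S2, arrow(unit, S2)) ≐ arrow(arrow(arrow(unit, char), arrow(char, float)), arrow(unit, T)).
Decompose arrow/2: S2 ≐ arrow(arrow(unit, char), arrow(char, float)),  arrow(unit, S2) ≐ arrow(unit, T).
Bind S2 := arrow(arrow(unit, char), arrow(char, float)); substituting into the remaining equation gives: arrow(unit, arrow(arrow(unit, char), arrow(char, float))) ≐ arrow(unit, T).
Decompose arrow/2: unit ≐ unit,  arrow(arrow(unit, char), arrow(char, float)) ≐ T.
Delete trivial equation unit ≐ unit.
Bind T := arrow(arrow(unit, char), arrow(char, float)).
MGU = { E ↦ float, S2 ↦ arrow(arrow(unit, char), arrow(char, float)), T ↦ arrow(arrow(unit, char), arrow(char, float)) }, so T ↦ arrow(arrow(unit, char), arrow(char, float)).

arrow(arrow(unit, char), arrow(char, float))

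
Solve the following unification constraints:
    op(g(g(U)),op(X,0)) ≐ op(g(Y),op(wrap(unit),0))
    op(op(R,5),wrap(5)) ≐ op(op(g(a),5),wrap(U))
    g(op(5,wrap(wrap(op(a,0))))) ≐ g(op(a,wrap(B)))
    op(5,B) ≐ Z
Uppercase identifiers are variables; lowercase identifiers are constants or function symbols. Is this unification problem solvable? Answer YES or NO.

NO

Decompose op/2: g(g(U)) ≐ g(Y),  op(X,0) ≐ op(wrap(unit),0).
Decompose g/1: g(U) ≐ Y.
Bind Y := g(U); no other remaining equation mentions Y.
Decompose op/2: X ≐ wrap(unit),  0 ≐ 0.
Bind X := wrap(unit); no other remaining equation mentions X.
Delete trivial equation 0 ≐ 0.
Decompose op/2: op(R,5) ≐ op(g(a),5),  wrap(5) ≐ wrap(U).
Decompose op/2: R ≐ g(a),  5 ≐ 5.
Bind R := g(a); no other remaining equation mentions R.
Delete trivial equation 5 ≐ 5.
Decompose wrap/1: 5 ≐ U.
Bind U := 5; no other remaining equation mentions U. Substituting into the earlier binding gives Y := g(5).
Decompose g/1: op(5,wrap(wrap(op(a,0)))) ≐ op(a,wrap(B)).
Decompose op/2: 5 ≐ a,  wrap(wrap(op(a,0))) ≐ wrap(B).
Clash: constants 5 and a differ; no unifier exists.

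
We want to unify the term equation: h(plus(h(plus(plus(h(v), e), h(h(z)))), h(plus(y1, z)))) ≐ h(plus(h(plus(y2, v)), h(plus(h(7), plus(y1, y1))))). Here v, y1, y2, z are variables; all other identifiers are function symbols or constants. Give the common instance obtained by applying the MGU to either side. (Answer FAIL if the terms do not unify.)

Decompose h/1: plus(h(plus(plus(h(v), e), h(h(z)))), h(plus(y1, z))) ≐ plus(h(plus(y2, v)), h(plus(h(7), plus(y1, y1)))).
Decompose plus/2: h(plus(plus(h(v), e), h(h(z)))) ≐ h(plus(y2, v)),  h(plus(y1, z)) ≐ h(plus(h(7), plus(y1, y1))).
Decompose h/1: plus(plus(h(v), e), h(h(z))) ≐ plus(y2, v).
Decompose plus/2: plus(h(v), e) ≐ y2,  h(h(z)) ≐ v.
Bind y2 := plus(h(v), e); no other remaining equation mentions y2.
Bind v := h(h(z)); no other remaining equation mentions v. Substituting into the earlier binding gives y2 := plus(h(h(h(z))), e).
Decompose h/1: plus(y1, z) ≐ plus(h(7), plus(y1, y1)).
Decompose plus/2: y1 ≐ h(7),  z ≐ plus(y1, y1).
Bind y1 := h(7); substituting into the remaining equation gives: z ≐ plus(h(7), h(7)).
Bind z := plus(h(7), h(7)). Substituting into the earlier bindings gives y2 := plus(h(h(h(plus(h(7), h(7))))), e), v := h(h(plus(h(7), h(7)))).
Applying the MGU to either side gives h(plus(h(plus(plus(h(h(h(plus(h(7), h(7))))), e), h(h(plus(h(7), h(7)))))), h(plus(h(7), plus(h(7), h(7)))))).

h(plus(h(plus(plus(h(h(h(plus(h(7), h(7))))), e), h(h(plus(h(7), h(7)))))), h(plus(h(7), plus(h(7), h(7))))))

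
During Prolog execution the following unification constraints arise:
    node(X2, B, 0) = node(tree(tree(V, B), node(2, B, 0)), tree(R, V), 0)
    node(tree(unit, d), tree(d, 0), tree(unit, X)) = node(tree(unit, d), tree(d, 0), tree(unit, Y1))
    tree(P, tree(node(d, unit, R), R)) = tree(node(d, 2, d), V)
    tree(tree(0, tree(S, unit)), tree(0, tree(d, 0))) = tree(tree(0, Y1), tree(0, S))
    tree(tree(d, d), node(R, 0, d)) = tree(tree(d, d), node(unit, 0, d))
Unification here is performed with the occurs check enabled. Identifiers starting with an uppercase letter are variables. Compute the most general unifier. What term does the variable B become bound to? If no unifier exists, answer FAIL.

Decompose node/3: X2 = tree(tree(V, B), node(2, B, 0)),  B = tree(R, V),  0 = 0.
Bind X2 := tree(tree(V, B), node(2, B, 0)); no other remaining equation mentions X2.
Bind B := tree(R, V); no other remaining equation mentions B. Substituting into the earlier binding gives X2 := tree(tree(V, tree(R, V)), node(2, tree(R, V), 0)).
Delete trivial equation 0 = 0.
Decompose node/3: tree(unit, d) = tree(unit, d),  tree(d, 0) = tree(d, 0),  tree(unit, X) = tree(unit, Y1).
Delete trivial equation tree(unit, d) = tree(unit, d).
Delete trivial equation tree(d, 0) = tree(d, 0).
Decompose tree/2: unit = unit,  X = Y1.
Delete trivial equation unit = unit.
Bind X := Y1; no other remaining equation mentions X.
Decompose tree/2: P = node(d, 2, d),  tree(node(d, unit, R), R) = V.
Bind P := node(d, 2, d); no other remaining equation mentions P.
Bind V := tree(node(d, unit, R), R); no other remaining equation mentions V. Substituting into the earlier bindings gives X2 := tree(tree(tree(node(d, unit, R), R), tree(R, tree(node(d, unit, R), R))), node(2, tree(R, tree(node(d, unit, R), R)), 0)), B := tree(R, tree(node(d, unit, R), R)).
Decompose tree/2: tree(0, tree(S, unit)) = tree(0, Y1),  tree(0, tree(d, 0)) = tree(0, S).
Decompose tree/2: 0 = 0,  tree(S, unit) = Y1.
Delete trivial equation 0 = 0.
Bind Y1 := tree(S, unit); no other remaining equation mentions Y1. Substituting into the earlier binding gives X := tree(S, unit).
Decompose tree/2: 0 = 0,  tree(d, 0) = S.
Delete trivial equation 0 = 0.
Bind S := tree(d, 0); no other remaining equation mentions S. Substituting into the earlier bindings gives X := tree(tree(d, 0), unit), Y1 := tree(tree(d, 0), unit).
Decompose tree/2: tree(d, d) = tree(d, d),  node(R, 0, d) = node(unit, 0, d).
Delete trivial equation tree(d, d) = tree(d, d).
Decompose node/3: R = unit,  0 = 0,  d = d.
Bind R := unit; no other remaining equation mentions R. Substituting into the earlier bindings gives X2 := tree(tree(tree(node(d, unit, unit), unit), tree(unit, tree(node(d, unit, unit), unit))), node(2, tree(unit, tree(node(d, unit, unit), unit)), 0)), B := tree(unit, tree(node(d, unit, unit), unit)), V := tree(node(d, unit, unit), unit).
Delete trivial equation 0 = 0.
Delete trivial equation d = d.
MGU = { X2 -> tree(tree(tree(node(d, unit, unit), unit), tree(unit, tree(node(d, unit, unit), unit))), node(2, tree(unit, tree(node(d, unit, unit), unit)), 0)), B -> tree(unit, tree(node(d, unit, unit), unit)), X -> tree(tree(d, 0), unit), P -> node(d, 2, d), V -> tree(node(d, unit, unit), unit), Y1 -> tree(tree(d, 0), unit), S -> tree(d, 0), R -> unit }, so B -> tree(unit, tree(node(d, unit, unit), unit)).

tree(unit, tree(node(d, unit, unit), unit))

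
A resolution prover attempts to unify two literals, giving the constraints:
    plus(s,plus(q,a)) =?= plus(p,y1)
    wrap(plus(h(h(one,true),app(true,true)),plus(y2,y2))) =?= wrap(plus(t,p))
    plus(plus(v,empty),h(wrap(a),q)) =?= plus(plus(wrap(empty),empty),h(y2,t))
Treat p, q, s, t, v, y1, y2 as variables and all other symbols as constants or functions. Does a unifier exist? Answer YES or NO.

YES

Decompose plus/2: s =?= p,  plus(q,a) =?= y1.
Bind s := p; no other remaining equation mentions s.
Bind y1 := plus(q,a); no other remaining equation mentions y1.
Decompose wrap/1: plus(h(h(one,true),app(true,true)),plus(y2,y2)) =?= plus(t,p).
Decompose plus/2: h(h(one,true),app(true,true)) =?= t,  plus(y2,y2) =?= p.
Bind t := h(h(one,true),app(true,true)); substituting into the one remaining equation that mentions t gives: plus(plus(v,empty),h(wrap(a),q)) =?= plus(plus(wrap(empty),empty),h(y2,h(h(one,true),app(true,true)))).
Bind p := plus(y2,y2); no other remaining equation mentions p. Substituting into the earlier binding gives s := plus(y2,y2).
Decompose plus/2: plus(v,empty) =?= plus(wrap(empty),empty),  h(wrap(a),q) =?= h(y2,h(h(one,true),app(true,true))).
Decompose plus/2: v =?= wrap(empty),  empty =?= empty.
Bind v := wrap(empty); no other remaining equation mentions v.
Delete trivial equation empty =?= empty.
Decompose h/2: wrap(a) =?= y2,  q =?= h(h(one,true),app(true,true)).
Bind y2 := wrap(a); no other remaining equation mentions y2. Substituting into the earlier bindings gives s := plus(wrap(a),wrap(a)), p := plus(wrap(a),wrap(a)).
Bind q := h(h(one,true),app(true,true)). Substituting into the earlier binding gives y1 := plus(h(h(one,true),app(true,true)),a).
No equations remain and no clash or occurs-check failure arose, so a unifier exists.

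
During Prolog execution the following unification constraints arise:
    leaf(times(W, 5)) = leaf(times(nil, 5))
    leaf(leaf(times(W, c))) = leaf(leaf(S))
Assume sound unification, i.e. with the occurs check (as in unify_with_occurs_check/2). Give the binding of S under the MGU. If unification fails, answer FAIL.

Decompose leaf/1: times(W, 5) = times(nil, 5).
Decompose times/2: W = nil,  5 = 5.
Bind W := nil; substituting into the one remaining equation that mentions W gives: leaf(leaf(times(nil, c))) = leaf(leaf(S)).
Delete trivial equation 5 = 5.
Decompose leaf/1: leaf(times(nil, c)) = leaf(S).
Decompose leaf/1: times(nil, c) = S.
Bind S := times(nil, c).
MGU = { W = nil, S = times(nil, c) }, so S = times(nil, c).

times(nil, c)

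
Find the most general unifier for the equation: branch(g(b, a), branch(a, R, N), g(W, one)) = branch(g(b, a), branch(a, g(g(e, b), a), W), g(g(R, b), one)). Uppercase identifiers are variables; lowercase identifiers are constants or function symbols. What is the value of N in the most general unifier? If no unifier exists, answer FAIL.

Decompose branch/3: g(b, a) = g(b, a),  branch(a, R, N) = branch(a, g(g(e, b), a), W),  g(W, one) = g(g(R, b), one).
Delete trivial equation g(b, a) = g(b, a).
Decompose branch/3: a = a,  R = g(g(e, b), a),  N = W.
Delete trivial equation a = a.
Bind R := g(g(e, b), a); substituting into the one remaining equation that mentions R gives: g(W, one) = g(g(g(g(e, b), a), b), one).
Bind N := W; no other remaining equation mentions N.
Decompose g/2: W = g(g(g(e, b), a), b),  one = one.
Bind W := g(g(g(e, b), a), b); no other remaining equation mentions W. Substituting into the earlier binding gives N := g(g(g(e, b), a), b).
Delete trivial equation one = one.
MGU = { R -> g(g(e, b), a), N -> g(g(g(e, b), a), b), W -> g(g(g(e, b), a), b) }, so N -> g(g(g(e, b), a), b).

g(g(g(e, b), a), b)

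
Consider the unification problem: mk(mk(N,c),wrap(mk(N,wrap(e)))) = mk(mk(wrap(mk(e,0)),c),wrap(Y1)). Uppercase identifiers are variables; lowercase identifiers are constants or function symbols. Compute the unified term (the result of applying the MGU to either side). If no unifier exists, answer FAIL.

Decompose mk/2: mk(N,c) = mk(wrap(mk(e,0)),c),  wrap(mk(N,wrap(e))) = wrap(Y1).
Decompose mk/2: N = wrap(mk(e,0)),  c = c.
Bind N := wrap(mk(e,0)); substituting into the one remaining equation that mentions N gives: wrap(mk(wrap(mk(e,0)),wrap(e))) = wrap(Y1).
Delete trivial equation c = c.
Decompose wrap/1: mk(wrap(mk(e,0)),wrap(e)) = Y1.
Bind Y1 := mk(wrap(mk(e,0)),wrap(e)).
Applying the MGU to either side gives mk(mk(wrap(mk(e,0)),c),wrap(mk(wrap(mk(e,0)),wrap(e)))).

mk(mk(wrap(mk(e,0)),c),wrap(mk(wrap(mk(e,0)),wrap(e))))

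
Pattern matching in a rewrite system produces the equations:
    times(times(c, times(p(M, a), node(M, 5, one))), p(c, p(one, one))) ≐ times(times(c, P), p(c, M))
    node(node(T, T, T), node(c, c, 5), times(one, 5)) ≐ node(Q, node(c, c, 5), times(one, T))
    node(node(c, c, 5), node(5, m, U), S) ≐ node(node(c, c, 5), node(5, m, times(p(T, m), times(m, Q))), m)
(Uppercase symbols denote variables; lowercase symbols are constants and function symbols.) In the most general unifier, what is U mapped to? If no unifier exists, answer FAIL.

times(p(5, m), times(m, node(5, 5, 5)))

Decompose times/2: times(c, times(p(M, a), node(M, 5, one))) ≐ times(c, P),  p(c, p(one, one)) ≐ p(c, M).
Decompose times/2: c ≐ c,  times(p(M, a), node(M, 5, one)) ≐ P.
Delete trivial equation c ≐ c.
Bind P := times(p(M, a), node(M, 5, one)); no other remaining equation mentions P.
Decompose p/2: c ≐ c,  p(one, one) ≐ M.
Delete trivial equation c ≐ c.
Bind M := p(one, one); no other remaining equation mentions M. Substituting into the earlier binding gives P := times(p(p(one, one), a), node(p(one, one), 5, one)).
Decompose node/3: node(T, T, T) ≐ Q,  node(c, c, 5) ≐ node(c, c, 5),  times(one, 5) ≐ times(one, T).
Bind Q := node(T, T, T); substituting into the one remaining equation that mentions Q gives: node(node(c, c, 5), node(5, m, U), S) ≐ node(node(c, c, 5), node(5, m, times(p(T, m), times(m, node(T, T, T)))), m).
Delete trivial equation node(c, c, 5) ≐ node(c, c, 5).
Decompose times/2: one ≐ one,  5 ≐ T.
Delete trivial equation one ≐ one.
Bind T := 5; substituting into the remaining equation gives: node(node(c, c, 5), node(5, m, U), S) ≐ node(node(c, c, 5), node(5, m, times(p(5, m), times(m, node(5, 5, 5)))), m). Substituting into the earlier binding gives Q := node(5, 5, 5).
Decompose node/3: node(c, c, 5) ≐ node(c, c, 5),  node(5, m, U) ≐ node(5, m, times(p(5, m), times(m, node(5, 5, 5)))),  S ≐ m.
Delete trivial equation node(c, c, 5) ≐ node(c, c, 5).
Decompose node/3: 5 ≐ 5,  m ≐ m,  U ≐ times(p(5, m), times(m, node(5, 5, 5))).
Delete trivial equation 5 ≐ 5.
Delete trivial equation m ≐ m.
Bind U := times(p(5, m), times(m, node(5, 5, 5))); no other remaining equation mentions U.
Bind S := m.
MGU = { P ↦ times(p(p(one, one), a), node(p(one, one), 5, one)), M ↦ p(one, one), Q ↦ node(5, 5, 5), T ↦ 5, U ↦ times(p(5, m), times(m, node(5, 5, 5))), S ↦ m }, so U ↦ times(p(5, m), times(m, node(5, 5, 5))).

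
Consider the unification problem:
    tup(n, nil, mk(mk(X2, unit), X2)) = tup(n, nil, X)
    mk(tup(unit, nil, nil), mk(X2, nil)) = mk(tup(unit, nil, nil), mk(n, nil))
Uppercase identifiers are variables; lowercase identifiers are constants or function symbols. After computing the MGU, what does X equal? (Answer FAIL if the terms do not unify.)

mk(mk(n, unit), n)

Decompose tup/3: n = n,  nil = nil,  mk(mk(X2, unit), X2) = X.
Delete trivial equation n = n.
Delete trivial equation nil = nil.
Bind X := mk(mk(X2, unit), X2); no other remaining equation mentions X.
Decompose mk/2: tup(unit, nil, nil) = tup(unit, nil, nil),  mk(X2, nil) = mk(n, nil).
Delete trivial equation tup(unit, nil, nil) = tup(unit, nil, nil).
Decompose mk/2: X2 = n,  nil = nil.
Bind X2 := n; no other remaining equation mentions X2. Substituting into the earlier binding gives X := mk(mk(n, unit), n).
Delete trivial equation nil = nil.
MGU = { X -> mk(mk(n, unit), n), X2 -> n }, so X -> mk(mk(n, unit), n).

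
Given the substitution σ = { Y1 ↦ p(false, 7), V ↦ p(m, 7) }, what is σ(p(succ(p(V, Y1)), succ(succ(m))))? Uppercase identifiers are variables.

p(succ(p(p(m, 7), p(false, 7))), succ(succ(m)))

Replace each occurrence of Y1 with p(false, 7).
Replace each occurrence of V with p(m, 7).
Result: p(succ(p(p(m, 7), p(false, 7))), succ(succ(m))).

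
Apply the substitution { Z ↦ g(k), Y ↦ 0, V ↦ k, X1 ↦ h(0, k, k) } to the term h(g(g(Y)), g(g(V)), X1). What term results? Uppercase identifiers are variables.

h(g(g(0)), g(g(k)), h(0, k, k))

Replace each occurrence of Y with 0.
Replace each occurrence of V with k.
Replace each occurrence of X1 with h(0, k, k).
Result: h(g(g(0)), g(g(k)), h(0, k, k)).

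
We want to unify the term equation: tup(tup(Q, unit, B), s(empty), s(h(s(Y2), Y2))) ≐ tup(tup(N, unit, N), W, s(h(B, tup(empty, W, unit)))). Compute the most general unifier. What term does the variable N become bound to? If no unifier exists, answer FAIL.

s(tup(empty, s(empty), unit))

Decompose tup/3: tup(Q, unit, B) ≐ tup(N, unit, N),  s(empty) ≐ W,  s(h(s(Y2), Y2)) ≐ s(h(B, tup(empty, W, unit))).
Decompose tup/3: Q ≐ N,  unit ≐ unit,  B ≐ N.
Bind Q := N; no other remaining equation mentions Q.
Delete trivial equation unit ≐ unit.
Bind B := N; substituting into the one remaining equation that mentions B gives: s(h(s(Y2), Y2)) ≐ s(h(N, tup(empty, W, unit))).
Bind W := s(empty); substituting into the remaining equation gives: s(h(s(Y2), Y2)) ≐ s(h(N, tup(empty, s(empty), unit))).
Decompose s/1: h(s(Y2), Y2) ≐ h(N, tup(empty, s(empty), unit)).
Decompose h/2: s(Y2) ≐ N,  Y2 ≐ tup(empty, s(empty), unit).
Bind N := s(Y2); no other remaining equation mentions N. Substituting into the earlier bindings gives Q := s(Y2), B := s(Y2).
Bind Y2 := tup(empty, s(empty), unit). Substituting into the earlier bindings gives Q := s(tup(empty, s(empty), unit)), B := s(tup(empty, s(empty), unit)), N := s(tup(empty, s(empty), unit)).
MGU = { Q := s(tup(empty, s(empty), unit)), B := s(tup(empty, s(empty), unit)), W := s(empty), N := s(tup(empty, s(empty), unit)), Y2 := tup(empty, s(empty), unit) }, so N := s(tup(empty, s(empty), unit)).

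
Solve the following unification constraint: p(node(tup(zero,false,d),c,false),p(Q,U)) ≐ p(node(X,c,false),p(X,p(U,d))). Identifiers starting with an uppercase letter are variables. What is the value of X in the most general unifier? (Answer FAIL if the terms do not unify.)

FAIL

Decompose p/2: node(tup(zero,false,d),c,false) ≐ node(X,c,false),  p(Q,U) ≐ p(X,p(U,d)).
Decompose node/3: tup(zero,false,d) ≐ X,  c ≐ c,  false ≐ false.
Bind X := tup(zero,false,d); substituting into the one remaining equation that mentions X gives: p(Q,U) ≐ p(tup(zero,false,d),p(U,d)).
Delete trivial equation c ≐ c.
Delete trivial equation false ≐ false.
Decompose p/2: Q ≐ tup(zero,false,d),  U ≐ p(U,d).
Bind Q := tup(zero,false,d); no other remaining equation mentions Q.
Occurs check fails: U occurs in p(U,d); the equation U ≐ p(U,d) has no finite solution.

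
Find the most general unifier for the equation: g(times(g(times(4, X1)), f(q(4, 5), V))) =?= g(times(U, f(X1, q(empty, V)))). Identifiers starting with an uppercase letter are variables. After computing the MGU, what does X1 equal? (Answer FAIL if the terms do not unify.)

Decompose g/1: times(g(times(4, X1)), f(q(4, 5), V)) =?= times(U, f(X1, q(empty, V))).
Decompose times/2: g(times(4, X1)) =?= U,  f(q(4, 5), V) =?= f(X1, q(empty, V)).
Bind U := g(times(4, X1)); no other remaining equation mentions U.
Decompose f/2: q(4, 5) =?= X1,  V =?= q(empty, V).
Bind X1 := q(4, 5); no other remaining equation mentions X1. Substituting into the earlier binding gives U := g(times(4, q(4, 5))).
Occurs check fails: V occurs in q(empty, V); the equation V =?= q(empty, V) has no finite solution.

FAIL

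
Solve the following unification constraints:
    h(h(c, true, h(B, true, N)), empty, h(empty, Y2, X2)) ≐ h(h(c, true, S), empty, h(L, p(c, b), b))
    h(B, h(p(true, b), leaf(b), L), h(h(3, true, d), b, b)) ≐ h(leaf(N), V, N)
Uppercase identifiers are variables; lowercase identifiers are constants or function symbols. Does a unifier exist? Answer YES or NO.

Decompose h/3: h(c, true, h(B, true, N)) ≐ h(c, true, S),  empty ≐ empty,  h(empty, Y2, X2) ≐ h(L, p(c, b), b).
Decompose h/3: c ≐ c,  true ≐ true,  h(B, true, N) ≐ S.
Delete trivial equation c ≐ c.
Delete trivial equation true ≐ true.
Bind S := h(B, true, N); no other remaining equation mentions S.
Delete trivial equation empty ≐ empty.
Decompose h/3: empty ≐ L,  Y2 ≐ p(c, b),  X2 ≐ b.
Bind L := empty; substituting into the one remaining equation that mentions L gives: h(B, h(p(true, b), leaf(b), empty), h(h(3, true, d), b, b)) ≐ h(leaf(N), V, N).
Bind Y2 := p(c, b); no other remaining equation mentions Y2.
Bind X2 := b; no other remaining equation mentions X2.
Decompose h/3: B ≐ leaf(N),  h(p(true, b), leaf(b), empty) ≐ V,  h(h(3, true, d), b, b) ≐ N.
Bind B := leaf(N); no other remaining equation mentions B. Substituting into the earlier binding gives S := h(leaf(N), true, N).
Bind V := h(p(true, b), leaf(b), empty); no other remaining equation mentions V.
Bind N := h(h(3, true, d), b, b). Substituting into the earlier bindings gives S := h(leaf(h(h(3, true, d), b, b)), true, h(h(3, true, d), b, b)), B := leaf(h(h(3, true, d), b, b)).
No equations remain and no clash or occurs-check failure arose, so a unifier exists.

YES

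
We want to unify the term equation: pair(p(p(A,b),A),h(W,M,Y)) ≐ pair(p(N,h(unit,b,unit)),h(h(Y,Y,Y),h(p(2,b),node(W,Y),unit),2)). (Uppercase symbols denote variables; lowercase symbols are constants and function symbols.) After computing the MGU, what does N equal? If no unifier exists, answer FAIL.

p(h(unit,b,unit),b)

Decompose pair/2: p(p(A,b),A) ≐ p(N,h(unit,b,unit)),  h(W,M,Y) ≐ h(h(Y,Y,Y),h(p(2,b),node(W,Y),unit),2).
Decompose p/2: p(A,b) ≐ N,  A ≐ h(unit,b,unit).
Bind N := p(A,b); no other remaining equation mentions N.
Bind A := h(unit,b,unit); no other remaining equation mentions A. Substituting into the earlier binding gives N := p(h(unit,b,unit),b).
Decompose h/3: W ≐ h(Y,Y,Y),  M ≐ h(p(2,b),node(W,Y),unit),  Y ≐ 2.
Bind W := h(Y,Y,Y); substituting into the one remaining equation that mentions W gives: M ≐ h(p(2,b),node(h(Y,Y,Y),Y),unit).
Bind M := h(p(2,b),node(h(Y,Y,Y),Y),unit); no other remaining equation mentions M.
Bind Y := 2. Substituting into the earlier bindings gives W := h(2,2,2), M := h(p(2,b),node(h(2,2,2),2),unit).
MGU = { N -> p(h(unit,b,unit),b), A -> h(unit,b,unit), W -> h(2,2,2), M -> h(p(2,b),node(h(2,2,2),2),unit), Y -> 2 }, so N -> p(h(unit,b,unit),b).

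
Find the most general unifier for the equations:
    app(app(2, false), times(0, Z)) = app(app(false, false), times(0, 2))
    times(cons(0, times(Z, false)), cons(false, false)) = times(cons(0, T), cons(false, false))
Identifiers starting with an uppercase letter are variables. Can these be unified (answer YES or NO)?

NO

Decompose app/2: app(2, false) = app(false, false),  times(0, Z) = times(0, 2).
Decompose app/2: 2 = false,  false = false.
Clash: constants 2 and false differ; no unifier exists.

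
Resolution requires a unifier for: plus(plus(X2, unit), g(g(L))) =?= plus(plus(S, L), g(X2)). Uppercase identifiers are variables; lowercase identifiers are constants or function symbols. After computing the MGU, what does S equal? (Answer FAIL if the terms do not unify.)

g(unit)

Decompose plus/2: plus(X2, unit) =?= plus(S, L),  g(g(L)) =?= g(X2).
Decompose plus/2: X2 =?= S,  unit =?= L.
Bind X2 := S; substituting into the one remaining equation that mentions X2 gives: g(g(L)) =?= g(S).
Bind L := unit; substituting into the remaining equation gives: g(g(unit)) =?= g(S).
Decompose g/1: g(unit) =?= S.
Bind S := g(unit). Substituting into the earlier binding gives X2 := g(unit).
MGU = { X2 := g(unit), L := unit, S := g(unit) }, so S := g(unit).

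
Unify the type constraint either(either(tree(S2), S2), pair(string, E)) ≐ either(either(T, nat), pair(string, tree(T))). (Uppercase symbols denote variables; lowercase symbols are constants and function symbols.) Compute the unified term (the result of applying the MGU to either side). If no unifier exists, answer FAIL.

either(either(tree(nat), nat), pair(string, tree(tree(nat))))

Decompose either/2: either(tree(S2), S2) ≐ either(T, nat),  pair(string, E) ≐ pair(string, tree(T)).
Decompose either/2: tree(S2) ≐ T,  S2 ≐ nat.
Bind T := tree(S2); substituting into the one remaining equation that mentions T gives: pair(string, E) ≐ pair(string, tree(tree(S2))).
Bind S2 := nat; substituting into the remaining equation gives: pair(string, E) ≐ pair(string, tree(tree(nat))). Substituting into the earlier binding gives T := tree(nat).
Decompose pair/2: string ≐ string,  E ≐ tree(tree(nat)).
Delete trivial equation string ≐ string.
Bind E := tree(tree(nat)).
Applying the MGU to either side gives either(either(tree(nat), nat), pair(string, tree(tree(nat)))).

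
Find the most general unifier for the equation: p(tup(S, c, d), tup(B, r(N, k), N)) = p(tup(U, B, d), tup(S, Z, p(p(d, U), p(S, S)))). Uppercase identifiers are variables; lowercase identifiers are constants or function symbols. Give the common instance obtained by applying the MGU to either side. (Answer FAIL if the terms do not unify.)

Decompose p/2: tup(S, c, d) = tup(U, B, d),  tup(B, r(N, k), N) = tup(S, Z, p(p(d, U), p(S, S))).
Decompose tup/3: S = U,  c = B,  d = d.
Bind S := U; substituting into the one remaining equation that mentions S gives: tup(B, r(N, k), N) = tup(U, Z, p(p(d, U), p(U, U))).
Bind B := c; substituting into the one remaining equation that mentions B gives: tup(c, r(N, k), N) = tup(U, Z, p(p(d, U), p(U, U))).
Delete trivial equation d = d.
Decompose tup/3: c = U,  r(N, k) = Z,  N = p(p(d, U), p(U, U)).
Bind U := c; substituting into the one remaining equation that mentions U gives: N = p(p(d, c), p(c, c)). Substituting into the earlier binding gives S := c.
Bind Z := r(N, k); no other remaining equation mentions Z.
Bind N := p(p(d, c), p(c, c)). Substituting into the earlier binding gives Z := r(p(p(d, c), p(c, c)), k).
Applying the MGU to either side gives p(tup(c, c, d), tup(c, r(p(p(d, c), p(c, c)), k), p(p(d, c), p(c, c)))).

p(tup(c, c, d), tup(c, r(p(p(d, c), p(c, c)), k), p(p(d, c), p(c, c))))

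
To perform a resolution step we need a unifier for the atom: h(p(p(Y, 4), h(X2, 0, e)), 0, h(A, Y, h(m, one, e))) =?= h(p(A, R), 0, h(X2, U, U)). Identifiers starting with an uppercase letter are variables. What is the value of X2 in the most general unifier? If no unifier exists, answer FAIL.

p(h(m, one, e), 4)

Decompose h/3: p(p(Y, 4), h(X2, 0, e)) =?= p(A, R),  0 =?= 0,  h(A, Y, h(m, one, e)) =?= h(X2, U, U).
Decompose p/2: p(Y, 4) =?= A,  h(X2, 0, e) =?= R.
Bind A := p(Y, 4); substituting into the one remaining equation that mentions A gives: h(p(Y, 4), Y, h(m, one, e)) =?= h(X2, U, U).
Bind R := h(X2, 0, e); no other remaining equation mentions R.
Delete trivial equation 0 =?= 0.
Decompose h/3: p(Y, 4) =?= X2,  Y =?= U,  h(m, one, e) =?= U.
Bind X2 := p(Y, 4); no other remaining equation mentions X2. Substituting into the earlier binding gives R := h(p(Y, 4), 0, e).
Bind Y := U; no other remaining equation mentions Y. Substituting into the earlier bindings gives A := p(U, 4), R := h(p(U, 4), 0, e), X2 := p(U, 4).
Bind U := h(m, one, e). Substituting into the earlier bindings gives A := p(h(m, one, e), 4), R := h(p(h(m, one, e), 4), 0, e), X2 := p(h(m, one, e), 4), Y := h(m, one, e).
MGU = { A ↦ p(h(m, one, e), 4), R ↦ h(p(h(m, one, e), 4), 0, e), X2 ↦ p(h(m, one, e), 4), Y ↦ h(m, one, e), U ↦ h(m, one, e) }, so X2 ↦ p(h(m, one, e), 4).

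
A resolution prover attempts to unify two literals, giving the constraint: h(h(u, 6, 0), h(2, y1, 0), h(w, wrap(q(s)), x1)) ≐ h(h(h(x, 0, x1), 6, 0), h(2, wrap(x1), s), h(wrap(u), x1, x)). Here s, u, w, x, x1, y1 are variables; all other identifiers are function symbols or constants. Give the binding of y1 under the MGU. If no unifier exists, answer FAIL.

wrap(wrap(q(0)))

Decompose h/3: h(u, 6, 0) ≐ h(h(x, 0, x1), 6, 0),  h(2, y1, 0) ≐ h(2, wrap(x1), s),  h(w, wrap(q(s)), x1) ≐ h(wrap(u), x1, x).
Decompose h/3: u ≐ h(x, 0, x1),  6 ≐ 6,  0 ≐ 0.
Bind u := h(x, 0, x1); substituting into the one remaining equation that mentions u gives: h(w, wrap(q(s)), x1) ≐ h(wrap(h(x, 0, x1)), x1, x).
Delete trivial equation 6 ≐ 6.
Delete trivial equation 0 ≐ 0.
Decompose h/3: 2 ≐ 2,  y1 ≐ wrap(x1),  0 ≐ s.
Delete trivial equation 2 ≐ 2.
Bind y1 := wrap(x1); no other remaining equation mentions y1.
Bind s := 0; substituting into the remaining equation gives: h(w, wrap(q(0)), x1) ≐ h(wrap(h(x, 0, x1)), x1, x).
Decompose h/3: w ≐ wrap(h(x, 0, x1)),  wrap(q(0)) ≐ x1,  x1 ≐ x.
Bind w := wrap(h(x, 0, x1)); no other remaining equation mentions w.
Bind x1 := wrap(q(0)); substituting into the remaining equation gives: wrap(q(0)) ≐ x. Substituting into the earlier bindings gives u := h(x, 0, wrap(q(0))), y1 := wrap(wrap(q(0))), w := wrap(h(x, 0, wrap(q(0)))).
Bind x := wrap(q(0)). Substituting into the earlier bindings gives u := h(wrap(q(0)), 0, wrap(q(0))), w := wrap(h(wrap(q(0)), 0, wrap(q(0)))).
MGU = { u -> h(wrap(q(0)), 0, wrap(q(0))), y1 -> wrap(wrap(q(0))), s -> 0, w -> wrap(h(wrap(q(0)), 0, wrap(q(0)))), x1 -> wrap(q(0)), x -> wrap(q(0)) }, so y1 -> wrap(wrap(q(0))).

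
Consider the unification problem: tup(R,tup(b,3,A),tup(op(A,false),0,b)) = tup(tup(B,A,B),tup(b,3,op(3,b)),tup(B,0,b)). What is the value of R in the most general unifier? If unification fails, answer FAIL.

Decompose tup/3: R = tup(B,A,B),  tup(b,3,A) = tup(b,3,op(3,b)),  tup(op(A,false),0,b) = tup(B,0,b).
Bind R := tup(B,A,B); no other remaining equation mentions R.
Decompose tup/3: b = b,  3 = 3,  A = op(3,b).
Delete trivial equation b = b.
Delete trivial equation 3 = 3.
Bind A := op(3,b); substituting into the remaining equation gives: tup(op(op(3,b),false),0,b) = tup(B,0,b). Substituting into the earlier binding gives R := tup(B,op(3,b),B).
Decompose tup/3: op(op(3,b),false) = B,  0 = 0,  b = b.
Bind B := op(op(3,b),false); no other remaining equation mentions B. Substituting into the earlier binding gives R := tup(op(op(3,b),false),op(3,b),op(op(3,b),false)).
Delete trivial equation 0 = 0.
Delete trivial equation b = b.
MGU = { R := tup(op(op(3,b),false),op(3,b),op(op(3,b),false)), A := op(3,b), B := op(op(3,b),false) }, so R := tup(op(op(3,b),false),op(3,b),op(op(3,b),false)).

tup(op(op(3,b),false),op(3,b),op(op(3,b),false))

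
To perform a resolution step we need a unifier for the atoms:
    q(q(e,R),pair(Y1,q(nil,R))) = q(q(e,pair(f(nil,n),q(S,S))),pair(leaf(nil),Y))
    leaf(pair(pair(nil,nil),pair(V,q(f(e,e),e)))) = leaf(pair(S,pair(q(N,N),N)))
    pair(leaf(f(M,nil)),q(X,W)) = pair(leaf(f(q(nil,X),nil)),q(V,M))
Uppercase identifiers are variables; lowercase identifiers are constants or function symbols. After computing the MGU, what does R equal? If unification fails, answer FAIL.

pair(f(nil,n),q(pair(nil,nil),pair(nil,nil)))

Decompose q/2: q(e,R) = q(e,pair(f(nil,n),q(S,S))),  pair(Y1,q(nil,R)) = pair(leaf(nil),Y).
Decompose q/2: e = e,  R = pair(f(nil,n),q(S,S)).
Delete trivial equation e = e.
Bind R := pair(f(nil,n),q(S,S)); substituting into the one remaining equation that mentions R gives: pair(Y1,q(nil,pair(f(nil,n),q(S,S)))) = pair(leaf(nil),Y).
Decompose pair/2: Y1 = leaf(nil),  q(nil,pair(f(nil,n),q(S,S))) = Y.
Bind Y1 := leaf(nil); no other remaining equation mentions Y1.
Bind Y := q(nil,pair(f(nil,n),q(S,S))); no other remaining equation mentions Y.
Decompose leaf/1: pair(pair(nil,nil),pair(V,q(f(e,e),e))) = pair(S,pair(q(N,N),N)).
Decompose pair/2: pair(nil,nil) = S,  pair(V,q(f(e,e),e)) = pair(q(N,N),N).
Bind S := pair(nil,nil); no other remaining equation mentions S. Substituting into the earlier bindings gives R := pair(f(nil,n),q(pair(nil,nil),pair(nil,nil))), Y := q(nil,pair(f(nil,n),q(pair(nil,nil),pair(nil,nil)))).
Decompose pair/2: V = q(N,N),  q(f(e,e),e) = N.
Bind V := q(N,N); substituting into the one remaining equation that mentions V gives: pair(leaf(f(M,nil)),q(X,W)) = pair(leaf(f(q(nil,X),nil)),q(q(N,N),M)).
Bind N := q(f(e,e),e); substituting into the remaining equation gives: pair(leaf(f(M,nil)),q(X,W)) = pair(leaf(f(q(nil,X),nil)),q(q(q(f(e,e),e),q(f(e,e),e)),M)). Substituting into the earlier binding gives V := q(q(f(e,e),e),q(f(e,e),e)).
Decompose pair/2: leaf(f(M,nil)) = leaf(f(q(nil,X),nil)),  q(X,W) = q(q(q(f(e,e),e),q(f(e,e),e)),M).
Decompose leaf/1: f(M,nil) = f(q(nil,X),nil).
Decompose f/2: M = q(nil,X),  nil = nil.
Bind M := q(nil,X); substituting into the one remaining equation that mentions M gives: q(X,W) = q(q(q(f(e,e),e),q(f(e,e),e)),q(nil,X)).
Delete trivial equation nil = nil.
Decompose q/2: X = q(q(f(e,e),e),q(f(e,e),e)),  W = q(nil,X).
Bind X := q(q(f(e,e),e),q(f(e,e),e)); substituting into the remaining equation gives: W = q(nil,q(q(f(e,e),e),q(f(e,e),e))). Substituting into the earlier binding gives M := q(nil,q(q(f(e,e),e),q(f(e,e),e))).
Bind W := q(nil,q(q(f(e,e),e),q(f(e,e),e))).
MGU = { R -> pair(f(nil,n),q(pair(nil,nil),pair(nil,nil))), Y1 -> leaf(nil), Y -> q(nil,pair(f(nil,n),q(pair(nil,nil),pair(nil,nil)))), S -> pair(nil,nil), V -> q(q(f(e,e),e),q(f(e,e),e)), N -> q(f(e,e),e), M -> q(nil,q(q(f(e,e),e),q(f(e,e),e))), X -> q(q(f(e,e),e),q(f(e,e),e)), W -> q(nil,q(q(f(e,e),e),q(f(e,e),e))) }, so R -> pair(f(nil,n),q(pair(nil,nil),pair(nil,nil))).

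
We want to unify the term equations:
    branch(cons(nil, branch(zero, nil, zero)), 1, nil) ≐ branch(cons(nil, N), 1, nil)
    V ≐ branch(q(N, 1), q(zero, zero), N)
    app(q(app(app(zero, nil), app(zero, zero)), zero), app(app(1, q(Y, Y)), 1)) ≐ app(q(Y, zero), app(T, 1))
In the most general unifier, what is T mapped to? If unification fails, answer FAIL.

Decompose branch/3: cons(nil, branch(zero, nil, zero)) ≐ cons(nil, N),  1 ≐ 1,  nil ≐ nil.
Decompose cons/2: nil ≐ nil,  branch(zero, nil, zero) ≐ N.
Delete trivial equation nil ≐ nil.
Bind N := branch(zero, nil, zero); substituting into the one remaining equation that mentions N gives: V ≐ branch(q(branch(zero, nil, zero), 1), q(zero, zero), branch(zero, nil, zero)).
Delete trivial equation 1 ≐ 1.
Delete trivial equation nil ≐ nil.
Bind V := branch(q(branch(zero, nil, zero), 1), q(zero, zero), branch(zero, nil, zero)); no other remaining equation mentions V.
Decompose app/2: q(app(app(zero, nil), app(zero, zero)), zero) ≐ q(Y, zero),  app(app(1, q(Y, Y)), 1) ≐ app(T, 1).
Decompose q/2: app(app(zero, nil), app(zero, zero)) ≐ Y,  zero ≐ zero.
Bind Y := app(app(zero, nil), app(zero, zero)); substituting into the one remaining equation that mentions Y gives: app(app(1, q(app(app(zero, nil), app(zero, zero)), app(app(zero, nil), app(zero, zero)))), 1) ≐ app(T, 1).
Delete trivial equation zero ≐ zero.
Decompose app/2: app(1, q(app(app(zero, nil), app(zero, zero)), app(app(zero, nil), app(zero, zero)))) ≐ T,  1 ≐ 1.
Bind T := app(1, q(app(app(zero, nil), app(zero, zero)), app(app(zero, nil), app(zero, zero)))); no other remaining equation mentions T.
Delete trivial equation 1 ≐ 1.
MGU = { N := branch(zero, nil, zero), V := branch(q(branch(zero, nil, zero), 1), q(zero, zero), branch(zero, nil, zero)), Y := app(app(zero, nil), app(zero, zero)), T := app(1, q(app(app(zero, nil), app(zero, zero)), app(app(zero, nil), app(zero, zero)))) }, so T := app(1, q(app(app(zero, nil), app(zero, zero)), app(app(zero, nil), app(zero, zero)))).

app(1, q(app(app(zero, nil), app(zero, zero)), app(app(zero, nil), app(zero, zero))))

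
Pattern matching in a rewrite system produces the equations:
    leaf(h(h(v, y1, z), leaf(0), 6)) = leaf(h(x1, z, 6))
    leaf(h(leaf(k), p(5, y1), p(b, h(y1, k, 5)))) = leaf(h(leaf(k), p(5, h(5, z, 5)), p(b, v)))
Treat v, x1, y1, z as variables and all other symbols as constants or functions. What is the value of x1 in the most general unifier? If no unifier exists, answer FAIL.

h(h(h(5, leaf(0), 5), k, 5), h(5, leaf(0), 5), leaf(0))

Decompose leaf/1: h(h(v, y1, z), leaf(0), 6) = h(x1, z, 6).
Decompose h/3: h(v, y1, z) = x1,  leaf(0) = z,  6 = 6.
Bind x1 := h(v, y1, z); no other remaining equation mentions x1.
Bind z := leaf(0); substituting into the one remaining equation that mentions z gives: leaf(h(leaf(k), p(5, y1), p(b, h(y1, k, 5)))) = leaf(h(leaf(k), p(5, h(5, leaf(0), 5)), p(b, v))). Substituting into the earlier binding gives x1 := h(v, y1, leaf(0)).
Delete trivial equation 6 = 6.
Decompose leaf/1: h(leaf(k), p(5, y1), p(b, h(y1, k, 5))) = h(leaf(k), p(5, h(5, leaf(0), 5)), p(b, v)).
Decompose h/3: leaf(k) = leaf(k),  p(5, y1) = p(5, h(5, leaf(0), 5)),  p(b, h(y1, k, 5)) = p(b, v).
Delete trivial equation leaf(k) = leaf(k).
Decompose p/2: 5 = 5,  y1 = h(5, leaf(0), 5).
Delete trivial equation 5 = 5.
Bind y1 := h(5, leaf(0), 5); substituting into the remaining equation gives: p(b, h(h(5, leaf(0), 5), k, 5)) = p(b, v). Substituting into the earlier binding gives x1 := h(v, h(5, leaf(0), 5), leaf(0)).
Decompose p/2: b = b,  h(h(5, leaf(0), 5), k, 5) = v.
Delete trivial equation b = b.
Bind v := h(h(5, leaf(0), 5), k, 5). Substituting into the earlier binding gives x1 := h(h(h(5, leaf(0), 5), k, 5), h(5, leaf(0), 5), leaf(0)).
MGU = { x1 ↦ h(h(h(5, leaf(0), 5), k, 5), h(5, leaf(0), 5), leaf(0)), z ↦ leaf(0), y1 ↦ h(5, leaf(0), 5), v ↦ h(h(5, leaf(0), 5), k, 5) }, so x1 ↦ h(h(h(5, leaf(0), 5), k, 5), h(5, leaf(0), 5), leaf(0)).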